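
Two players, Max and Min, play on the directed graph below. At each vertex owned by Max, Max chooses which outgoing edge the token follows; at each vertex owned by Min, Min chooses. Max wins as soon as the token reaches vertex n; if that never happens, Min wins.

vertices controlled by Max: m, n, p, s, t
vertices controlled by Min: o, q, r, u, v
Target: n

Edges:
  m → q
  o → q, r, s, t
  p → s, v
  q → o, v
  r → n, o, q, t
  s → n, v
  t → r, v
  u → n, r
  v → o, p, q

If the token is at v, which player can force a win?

Min

A0 = {n}
A1: add {s} — s (Max) has s→n.
A2: add {p} — p (Max) has p→s.
A3 = A2; e.g. m (Max) has no edge into A2. Fixed point.
v never enters the attractor, so Min can avoid the target forever.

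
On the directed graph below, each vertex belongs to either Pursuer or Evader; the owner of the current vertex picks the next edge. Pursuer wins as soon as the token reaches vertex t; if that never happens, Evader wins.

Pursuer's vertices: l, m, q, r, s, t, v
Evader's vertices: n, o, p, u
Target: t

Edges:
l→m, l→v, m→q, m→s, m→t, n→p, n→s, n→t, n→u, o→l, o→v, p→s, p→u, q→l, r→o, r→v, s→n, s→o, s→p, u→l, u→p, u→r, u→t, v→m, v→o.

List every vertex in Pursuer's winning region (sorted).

A0 = {t}
A1: add {m} — m (Pursuer) has m→t.
A2: add {l, v} — l (Pursuer) has l→m; v (Pursuer) has v→m.
A3: add {o, q, r} — o (Evader): all of {l, v} already in; q (Pursuer) has q→l; r (Pursuer) has r→v.
A4: add {s} — s (Pursuer) has s→o.
A5 = A4; e.g. n (Evader) can still go to p. Fixed point.
Pursuer's winning region = {l, m, o, q, r, s, t, v}.

l, m, o, q, r, s, t, v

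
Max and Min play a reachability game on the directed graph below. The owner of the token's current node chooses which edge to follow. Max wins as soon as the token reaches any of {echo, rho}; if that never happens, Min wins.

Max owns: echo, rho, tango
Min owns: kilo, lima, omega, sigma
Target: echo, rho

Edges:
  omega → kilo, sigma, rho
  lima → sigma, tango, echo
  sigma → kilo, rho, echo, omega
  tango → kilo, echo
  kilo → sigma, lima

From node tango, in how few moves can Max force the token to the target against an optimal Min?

A0 = {echo, rho}
A1: add {tango} — tango (Max) has tango→echo.
A2 = A1; e.g. kilo (Min) can still go to sigma. Fixed point.
tango enters the attractor at level 1, so Max can force the target in 1 move from there.

1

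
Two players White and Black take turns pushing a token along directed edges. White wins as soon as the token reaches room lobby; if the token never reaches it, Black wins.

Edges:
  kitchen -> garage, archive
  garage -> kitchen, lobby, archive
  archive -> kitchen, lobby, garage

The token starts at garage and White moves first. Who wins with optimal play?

White

Track states (vertex, player-to-move).
A0 = {(lobby,White), (lobby,Black)}
A1: add {(garage,White), (archive,White)}.
(garage,White) ∈ A1 ⇒ White forces the target.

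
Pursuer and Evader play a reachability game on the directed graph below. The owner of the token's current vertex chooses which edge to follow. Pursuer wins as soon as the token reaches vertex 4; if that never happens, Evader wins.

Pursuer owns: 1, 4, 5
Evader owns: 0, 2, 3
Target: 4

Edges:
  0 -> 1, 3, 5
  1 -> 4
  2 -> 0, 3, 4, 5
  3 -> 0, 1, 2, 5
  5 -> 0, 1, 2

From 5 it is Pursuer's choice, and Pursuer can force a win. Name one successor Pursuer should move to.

A0 = {4}
A1: add {1} — 1 (Pursuer) has 1→4.
A2: add {5} — 5 (Pursuer) has 5→1.
A3 = A2; e.g. 0 (Evader) can still go to 3. Fixed point.
From 5, successor 1 is in the attractor (rank 1); the other successors 0, 2 are not.

1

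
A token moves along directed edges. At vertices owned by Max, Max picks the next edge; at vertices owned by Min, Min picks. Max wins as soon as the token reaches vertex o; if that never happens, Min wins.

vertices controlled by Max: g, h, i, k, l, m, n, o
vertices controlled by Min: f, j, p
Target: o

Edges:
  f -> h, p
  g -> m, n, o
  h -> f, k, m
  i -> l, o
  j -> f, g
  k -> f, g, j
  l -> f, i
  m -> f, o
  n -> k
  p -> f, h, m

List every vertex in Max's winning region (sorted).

g, h, i, k, l, m, n, o

A0 = {o}
A1: add {g, i, m} — g (Max) has g→o; i (Max) has i→o; m (Max) has m→o.
A2: add {h, k, l} — h (Max) has h→m; k (Max) has k→g; l (Max) has l→i.
A3: add {n} — n (Max) has n→k.
A4 = A3; e.g. f (Min) can still go to p. Fixed point.
Max's winning region = {g, h, i, k, l, m, n, o}.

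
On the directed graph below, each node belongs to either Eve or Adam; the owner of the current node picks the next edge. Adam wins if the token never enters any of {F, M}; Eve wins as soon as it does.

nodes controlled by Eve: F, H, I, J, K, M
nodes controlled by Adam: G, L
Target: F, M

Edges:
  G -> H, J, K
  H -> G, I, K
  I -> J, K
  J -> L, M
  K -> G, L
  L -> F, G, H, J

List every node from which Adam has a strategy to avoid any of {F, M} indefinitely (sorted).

G, K, L

A0 = {F, M}
A1: add {J} — J (Eve) has J→M.
A2: add {I} — I (Eve) has I→J.
A3: add {H} — H (Eve) has H→I.
A4 = A3; e.g. G (Adam) can still go to K. Fixed point.
Eve's attractor = {F, H, I, J, M}; Adam avoids the target exactly from the complement.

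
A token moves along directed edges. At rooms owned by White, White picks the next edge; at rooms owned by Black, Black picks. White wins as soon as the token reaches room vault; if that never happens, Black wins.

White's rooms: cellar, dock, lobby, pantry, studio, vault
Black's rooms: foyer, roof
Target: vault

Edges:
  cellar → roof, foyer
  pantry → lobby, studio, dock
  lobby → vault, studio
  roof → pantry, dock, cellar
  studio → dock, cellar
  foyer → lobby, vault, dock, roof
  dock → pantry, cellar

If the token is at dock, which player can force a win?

White

A0 = {vault}
A1: add {lobby} — lobby (White) has lobby→vault.
A2: add {pantry} — pantry (White) has pantry→lobby.
A3: add {dock} — dock (White) has dock→pantry.
dock ∈ A3, so White can force the target.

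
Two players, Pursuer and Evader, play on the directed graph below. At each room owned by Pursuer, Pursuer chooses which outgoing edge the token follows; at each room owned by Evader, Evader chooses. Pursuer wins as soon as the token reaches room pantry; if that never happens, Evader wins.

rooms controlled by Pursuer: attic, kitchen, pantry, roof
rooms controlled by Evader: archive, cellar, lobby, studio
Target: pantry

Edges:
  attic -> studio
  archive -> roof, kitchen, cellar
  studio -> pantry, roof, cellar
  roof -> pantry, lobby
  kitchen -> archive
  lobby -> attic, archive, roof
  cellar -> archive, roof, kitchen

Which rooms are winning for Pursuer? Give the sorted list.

A0 = {pantry}
A1: add {roof} — roof (Pursuer) has roof→pantry.
A2 = A1; e.g. attic (Pursuer) has no edge into A1. Fixed point.
Pursuer's winning region = {pantry, roof}.

pantry, roof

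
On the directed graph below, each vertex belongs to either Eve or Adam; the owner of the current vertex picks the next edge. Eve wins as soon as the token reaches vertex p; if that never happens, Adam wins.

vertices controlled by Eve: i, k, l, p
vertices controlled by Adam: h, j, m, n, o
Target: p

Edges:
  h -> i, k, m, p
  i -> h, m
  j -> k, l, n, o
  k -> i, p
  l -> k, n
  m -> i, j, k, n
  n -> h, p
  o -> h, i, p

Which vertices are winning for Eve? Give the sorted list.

A0 = {p}
A1: add {k} — k (Eve) has k→p.
A2: add {l} — l (Eve) has l→k.
A3 = A2; e.g. h (Adam) can still go to i. Fixed point.
Eve's winning region = {k, l, p}.

k, l, p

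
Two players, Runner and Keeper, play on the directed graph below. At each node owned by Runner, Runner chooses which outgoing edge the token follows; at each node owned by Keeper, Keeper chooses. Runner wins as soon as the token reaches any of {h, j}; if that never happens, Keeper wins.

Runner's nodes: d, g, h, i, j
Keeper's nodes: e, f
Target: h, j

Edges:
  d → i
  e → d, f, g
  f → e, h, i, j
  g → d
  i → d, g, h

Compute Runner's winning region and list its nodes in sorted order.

A0 = {h, j}
A1: add {i} — i (Runner) has i→h.
A2: add {d} — d (Runner) has d→i.
A3: add {g} — g (Runner) has g→d.
A4 = A3; e.g. e (Keeper) can still go to f. Fixed point.
Runner's winning region = {d, g, h, i, j}.

d, g, h, i, j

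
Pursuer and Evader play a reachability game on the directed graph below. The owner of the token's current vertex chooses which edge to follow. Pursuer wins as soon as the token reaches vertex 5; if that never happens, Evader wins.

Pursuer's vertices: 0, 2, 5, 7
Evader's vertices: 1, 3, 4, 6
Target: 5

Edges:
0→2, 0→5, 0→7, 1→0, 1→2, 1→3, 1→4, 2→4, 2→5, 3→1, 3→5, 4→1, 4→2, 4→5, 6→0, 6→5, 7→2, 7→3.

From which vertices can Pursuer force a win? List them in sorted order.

0, 2, 5, 6, 7

A0 = {5}
A1: add {0, 2} — 0 (Pursuer) has 0→5; 2 (Pursuer) has 2→5.
A2: add {6, 7} — 6 (Evader): all of {0, 5} already in; 7 (Pursuer) has 7→2.
A3 = A2; e.g. 1 (Evader) can still go to 3. Fixed point.
Pursuer's winning region = {0, 2, 5, 6, 7}.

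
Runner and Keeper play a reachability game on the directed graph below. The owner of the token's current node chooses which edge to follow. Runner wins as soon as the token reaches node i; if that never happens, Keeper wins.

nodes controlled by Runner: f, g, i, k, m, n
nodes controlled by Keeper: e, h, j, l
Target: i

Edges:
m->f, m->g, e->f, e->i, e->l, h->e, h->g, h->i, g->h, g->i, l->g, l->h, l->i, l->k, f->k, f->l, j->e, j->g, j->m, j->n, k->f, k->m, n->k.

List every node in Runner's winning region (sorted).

f, g, i, k, m, n

A0 = {i}
A1: add {g} — g (Runner) has g→i.
A2: add {m} — m (Runner) has m→g.
A3: add {k} — k (Runner) has k→m.
A4: add {f, n} — f (Runner) has f→k; n (Runner) has n→k.
A5 = A4; e.g. e (Keeper) can still go to l. Fixed point.
Runner's winning region = {f, g, i, k, m, n}.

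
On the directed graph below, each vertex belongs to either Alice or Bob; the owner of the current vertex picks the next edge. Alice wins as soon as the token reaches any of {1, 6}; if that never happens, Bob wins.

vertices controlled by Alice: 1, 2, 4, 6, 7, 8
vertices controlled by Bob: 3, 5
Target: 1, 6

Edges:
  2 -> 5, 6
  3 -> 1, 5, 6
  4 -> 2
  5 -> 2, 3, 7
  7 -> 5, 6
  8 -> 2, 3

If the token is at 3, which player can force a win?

A0 = {1, 6}
A1: add {2, 7} — 2 (Alice) has 2→6; 7 (Alice) has 7→6.
A2: add {4, 8} — 4 (Alice) has 4→2; 8 (Alice) has 8→2.
A3 = A2; e.g. 3 (Bob) can still go to 5. Fixed point.
3 never enters the attractor, so Bob can avoid the target forever.

Bob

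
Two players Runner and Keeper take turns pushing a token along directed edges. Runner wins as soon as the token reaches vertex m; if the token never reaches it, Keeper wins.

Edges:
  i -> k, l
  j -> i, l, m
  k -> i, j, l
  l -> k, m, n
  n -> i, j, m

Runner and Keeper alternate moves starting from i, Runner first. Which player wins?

Track states (vertex, player-to-move).
A0 = {(m,Runner), (m,Keeper)}
A1: add {(j,Runner), (l,Runner), (n,Runner)}.
A2 = A1; e.g. (i,Runner) stays out. (i,Runner) never enters ⇒ Keeper avoids the target.

Keeper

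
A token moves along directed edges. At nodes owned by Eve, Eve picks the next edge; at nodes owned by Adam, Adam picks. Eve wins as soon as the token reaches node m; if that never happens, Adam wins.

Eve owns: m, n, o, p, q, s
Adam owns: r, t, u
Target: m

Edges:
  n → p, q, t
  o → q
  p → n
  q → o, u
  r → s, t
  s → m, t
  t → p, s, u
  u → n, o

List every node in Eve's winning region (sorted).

m, s

A0 = {m}
A1: add {s} — s (Eve) has s→m.
A2 = A1; e.g. n (Eve) has no edge into A1. Fixed point.
Eve's winning region = {m, s}.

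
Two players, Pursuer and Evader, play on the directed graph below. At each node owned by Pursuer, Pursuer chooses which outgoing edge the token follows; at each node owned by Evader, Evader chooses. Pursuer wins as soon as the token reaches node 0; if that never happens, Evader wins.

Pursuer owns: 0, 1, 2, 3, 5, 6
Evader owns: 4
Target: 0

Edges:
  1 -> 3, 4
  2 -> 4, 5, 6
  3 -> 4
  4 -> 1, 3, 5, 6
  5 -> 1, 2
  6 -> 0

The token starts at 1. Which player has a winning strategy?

A0 = {0}
A1: add {6} — 6 (Pursuer) has 6→0.
A2: add {2} — 2 (Pursuer) has 2→6.
A3: add {5} — 5 (Pursuer) has 5→2.
A4 = A3; e.g. 1 (Pursuer) has no edge into A3. Fixed point.
1 never enters the attractor, so Evader can avoid the target forever.

Evader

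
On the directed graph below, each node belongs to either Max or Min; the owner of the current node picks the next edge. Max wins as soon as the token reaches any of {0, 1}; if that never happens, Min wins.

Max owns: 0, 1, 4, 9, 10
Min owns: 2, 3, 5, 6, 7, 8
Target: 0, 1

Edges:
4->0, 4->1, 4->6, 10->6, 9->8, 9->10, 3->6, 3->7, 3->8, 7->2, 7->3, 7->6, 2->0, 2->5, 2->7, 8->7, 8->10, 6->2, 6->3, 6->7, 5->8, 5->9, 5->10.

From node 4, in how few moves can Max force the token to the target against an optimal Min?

1

A0 = {0, 1}
A1: add {4} — 4 (Max) has 4→0.
A2 = A1; e.g. 2 (Min) can still go to 5. Fixed point.
4 enters the attractor at level 1, so Max can force the target in 1 move from there.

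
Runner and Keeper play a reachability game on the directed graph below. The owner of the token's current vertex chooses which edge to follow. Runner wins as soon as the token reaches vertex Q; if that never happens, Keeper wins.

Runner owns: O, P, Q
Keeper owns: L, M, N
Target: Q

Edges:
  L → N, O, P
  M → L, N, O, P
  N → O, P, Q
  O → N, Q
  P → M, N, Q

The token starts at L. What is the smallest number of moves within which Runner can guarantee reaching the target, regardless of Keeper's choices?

A0 = {Q}
A1: add {O, P} — O (Runner) has O→Q; P (Runner) has P→Q.
A2: add {N} — N (Keeper): all of {O, P, Q} already in.
A3: add {L} — L (Keeper): all of {N, O, P} already in.
L enters the attractor at level 3, so Runner can force the target in 3 moves from there.

3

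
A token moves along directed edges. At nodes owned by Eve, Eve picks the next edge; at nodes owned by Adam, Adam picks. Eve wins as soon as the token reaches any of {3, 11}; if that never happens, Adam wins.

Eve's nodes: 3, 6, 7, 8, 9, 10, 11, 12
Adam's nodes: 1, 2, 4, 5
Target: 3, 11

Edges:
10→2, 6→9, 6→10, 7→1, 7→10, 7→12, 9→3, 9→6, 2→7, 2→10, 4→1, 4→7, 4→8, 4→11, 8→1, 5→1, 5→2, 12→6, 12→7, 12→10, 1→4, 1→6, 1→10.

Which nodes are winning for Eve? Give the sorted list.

A0 = {3, 11}
A1: add {9} — 9 (Eve) has 9→3.
A2: add {6} — 6 (Eve) has 6→9.
A3: add {12} — 12 (Eve) has 12→6.
A4: add {7} — 7 (Eve) has 7→12.
A5 = A4; e.g. 1 (Adam) can still go to 4. Fixed point.
Eve's winning region = {3, 6, 7, 9, 11, 12}.

3, 6, 7, 9, 11, 12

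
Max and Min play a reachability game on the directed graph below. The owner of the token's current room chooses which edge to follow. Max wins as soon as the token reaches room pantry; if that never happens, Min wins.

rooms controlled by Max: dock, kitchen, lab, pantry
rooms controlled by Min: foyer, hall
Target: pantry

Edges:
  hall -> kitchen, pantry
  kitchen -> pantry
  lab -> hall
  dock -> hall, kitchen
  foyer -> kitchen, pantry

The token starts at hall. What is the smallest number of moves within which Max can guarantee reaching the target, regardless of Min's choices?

2

A0 = {pantry}
A1: add {kitchen} — kitchen (Max) has kitchen→pantry.
A2: add {dock, foyer, hall} — dock (Max) has dock→kitchen; foyer (Min): all of {kitchen, pantry} already in; hall (Min): all of {kitchen, pantry} already in.
hall enters the attractor at level 2, so Max can force the target in 2 moves from there.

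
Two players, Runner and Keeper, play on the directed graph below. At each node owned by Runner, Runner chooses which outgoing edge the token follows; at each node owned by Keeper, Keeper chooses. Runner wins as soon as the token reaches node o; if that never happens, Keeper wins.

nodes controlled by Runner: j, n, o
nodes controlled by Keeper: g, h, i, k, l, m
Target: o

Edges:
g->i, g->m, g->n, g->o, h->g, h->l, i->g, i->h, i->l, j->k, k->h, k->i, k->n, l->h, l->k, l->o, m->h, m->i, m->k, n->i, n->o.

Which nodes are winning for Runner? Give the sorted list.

A0 = {o}
A1: add {n} — n (Runner) has n→o.
A2 = A1; e.g. g (Keeper) can still go to i. Fixed point.
Runner's winning region = {n, o}.

n, o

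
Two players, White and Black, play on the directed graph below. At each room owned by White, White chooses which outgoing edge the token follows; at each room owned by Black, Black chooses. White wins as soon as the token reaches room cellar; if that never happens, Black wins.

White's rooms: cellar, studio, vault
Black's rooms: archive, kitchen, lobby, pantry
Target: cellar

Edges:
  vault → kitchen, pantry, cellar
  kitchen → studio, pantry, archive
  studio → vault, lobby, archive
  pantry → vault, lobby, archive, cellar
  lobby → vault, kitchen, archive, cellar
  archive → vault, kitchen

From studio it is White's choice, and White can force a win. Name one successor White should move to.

A0 = {cellar}
A1: add {vault} — vault (White) has vault→cellar.
A2: add {studio} — studio (White) has studio→vault.
A3 = A2; e.g. kitchen (Black) can still go to pantry. Fixed point.
From studio, successor vault is in the attractor (rank 1); the other successors archive, lobby are not.

vault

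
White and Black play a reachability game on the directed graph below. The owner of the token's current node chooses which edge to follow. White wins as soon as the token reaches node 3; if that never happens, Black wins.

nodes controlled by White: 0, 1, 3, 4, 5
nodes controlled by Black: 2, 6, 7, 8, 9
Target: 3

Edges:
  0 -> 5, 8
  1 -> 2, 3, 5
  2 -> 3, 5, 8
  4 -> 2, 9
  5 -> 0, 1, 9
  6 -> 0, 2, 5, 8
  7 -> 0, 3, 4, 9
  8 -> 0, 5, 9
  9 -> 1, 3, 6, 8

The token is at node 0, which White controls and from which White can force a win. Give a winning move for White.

A0 = {3}
A1: add {1} — 1 (White) has 1→3.
A2: add {5} — 5 (White) has 5→1.
A3: add {0} — 0 (White) has 0→5.
A4 = A3; e.g. 2 (Black) can still go to 8. Fixed point.
From 0, successor 5 is in the attractor (rank 2); the other successor 8 is not.

5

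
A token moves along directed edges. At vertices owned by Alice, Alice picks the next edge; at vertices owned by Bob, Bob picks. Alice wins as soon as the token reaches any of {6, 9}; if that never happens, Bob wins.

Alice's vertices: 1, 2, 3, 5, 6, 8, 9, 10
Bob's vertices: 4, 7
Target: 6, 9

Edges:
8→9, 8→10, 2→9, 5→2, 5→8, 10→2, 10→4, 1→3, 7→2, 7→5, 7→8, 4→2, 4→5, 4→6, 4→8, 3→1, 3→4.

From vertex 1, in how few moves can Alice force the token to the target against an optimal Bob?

5

A0 = {6, 9}
A1: add {2, 8} — 2 (Alice) has 2→9; 8 (Alice) has 8→9.
A2: add {5, 10} — 5 (Alice) has 5→2; 10 (Alice) has 10→2.
A3: add {4, 7} — 4 (Bob): all of {2, 5, 6, 8} already in; 7 (Bob): all of {2, 5, 8} already in.
A4: add {3} — 3 (Alice) has 3→4.
A5: add {1} — 1 (Alice) has 1→3.
A5 = all vertices. Fixed point.
1 enters the attractor at level 5, so Alice can force the target in 5 moves from there.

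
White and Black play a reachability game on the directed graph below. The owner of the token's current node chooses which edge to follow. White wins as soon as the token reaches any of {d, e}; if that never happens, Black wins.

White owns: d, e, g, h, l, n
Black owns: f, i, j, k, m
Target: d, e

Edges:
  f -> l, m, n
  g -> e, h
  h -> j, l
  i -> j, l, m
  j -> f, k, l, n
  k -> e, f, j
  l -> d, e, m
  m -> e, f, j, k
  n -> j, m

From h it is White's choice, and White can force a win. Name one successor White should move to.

A0 = {d, e}
A1: add {g, l} — g (White) has g→e; l (White) has l→d.
A2: add {h} — h (White) has h→l.
A3 = A2; e.g. f (Black) can still go to m. Fixed point.
From h, successor l is in the attractor (rank 1); the other successor j is not.

l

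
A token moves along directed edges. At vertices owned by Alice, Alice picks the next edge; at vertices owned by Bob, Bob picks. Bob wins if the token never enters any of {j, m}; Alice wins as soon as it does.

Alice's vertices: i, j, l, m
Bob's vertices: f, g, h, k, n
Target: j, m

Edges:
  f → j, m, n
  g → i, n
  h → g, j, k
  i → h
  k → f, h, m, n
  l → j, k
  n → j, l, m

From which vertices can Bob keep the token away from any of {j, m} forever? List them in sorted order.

g, h, i, k

A0 = {j, m}
A1: add {l} — l (Alice) has l→j.
A2: add {n} — n (Bob): all of {j, l, m} already in.
A3: add {f} — f (Bob): all of {j, m, n} already in.
A4 = A3; e.g. g (Bob) can still go to i. Fixed point.
Alice's attractor = {f, j, l, m, n}; Bob avoids the target exactly from the complement.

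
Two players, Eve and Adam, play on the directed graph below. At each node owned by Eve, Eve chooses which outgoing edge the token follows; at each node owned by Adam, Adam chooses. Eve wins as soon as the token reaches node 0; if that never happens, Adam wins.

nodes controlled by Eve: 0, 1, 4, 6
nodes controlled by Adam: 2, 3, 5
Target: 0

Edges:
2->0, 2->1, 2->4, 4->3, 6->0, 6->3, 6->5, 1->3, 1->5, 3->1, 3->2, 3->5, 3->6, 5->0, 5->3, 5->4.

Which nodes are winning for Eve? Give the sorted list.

A0 = {0}
A1: add {6} — 6 (Eve) has 6→0.
A2 = A1; e.g. 1 (Eve) has no edge into A1. Fixed point.
Eve's winning region = {0, 6}.

0, 6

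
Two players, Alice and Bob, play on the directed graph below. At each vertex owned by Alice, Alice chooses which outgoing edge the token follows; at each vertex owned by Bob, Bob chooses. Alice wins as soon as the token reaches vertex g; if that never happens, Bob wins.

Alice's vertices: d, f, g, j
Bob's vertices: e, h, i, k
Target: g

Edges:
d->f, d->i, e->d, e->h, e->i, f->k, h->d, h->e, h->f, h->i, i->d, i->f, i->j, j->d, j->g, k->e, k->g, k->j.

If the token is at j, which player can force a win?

A0 = {g}
A1: add {j} — j (Alice) has j→g.
A2 = A1; e.g. d (Alice) has no edge into A1. Fixed point.
j ∈ A1, so Alice can force the target.

Alice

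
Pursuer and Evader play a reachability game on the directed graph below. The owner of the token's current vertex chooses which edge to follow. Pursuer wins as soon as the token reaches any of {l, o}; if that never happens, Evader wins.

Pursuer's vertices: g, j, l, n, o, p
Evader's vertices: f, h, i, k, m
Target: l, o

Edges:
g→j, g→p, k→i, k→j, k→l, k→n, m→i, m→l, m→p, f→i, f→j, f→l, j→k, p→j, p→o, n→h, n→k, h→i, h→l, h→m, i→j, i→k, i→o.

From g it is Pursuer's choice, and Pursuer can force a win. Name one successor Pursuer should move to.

A0 = {l, o}
A1: add {p} — p (Pursuer) has p→o.
A2: add {g} — g (Pursuer) has g→p.
A3 = A2; e.g. f (Evader) can still go to i. Fixed point.
From g, successor p is in the attractor (rank 1); the other successor j is not.

p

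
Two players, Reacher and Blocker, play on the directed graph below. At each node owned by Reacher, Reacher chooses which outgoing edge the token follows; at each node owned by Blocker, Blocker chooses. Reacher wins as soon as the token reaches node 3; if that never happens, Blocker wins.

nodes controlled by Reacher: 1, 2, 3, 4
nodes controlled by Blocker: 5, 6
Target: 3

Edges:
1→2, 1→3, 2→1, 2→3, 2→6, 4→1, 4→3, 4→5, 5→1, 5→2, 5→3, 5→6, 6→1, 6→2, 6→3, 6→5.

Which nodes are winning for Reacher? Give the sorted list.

1, 2, 3, 4

A0 = {3}
A1: add {1, 2, 4} — 1 (Reacher) has 1→3; 2 (Reacher) has 2→3; 4 (Reacher) has 4→3.
A2 = A1; e.g. 5 (Blocker) can still go to 6. Fixed point.
Reacher's winning region = {1, 2, 3, 4}.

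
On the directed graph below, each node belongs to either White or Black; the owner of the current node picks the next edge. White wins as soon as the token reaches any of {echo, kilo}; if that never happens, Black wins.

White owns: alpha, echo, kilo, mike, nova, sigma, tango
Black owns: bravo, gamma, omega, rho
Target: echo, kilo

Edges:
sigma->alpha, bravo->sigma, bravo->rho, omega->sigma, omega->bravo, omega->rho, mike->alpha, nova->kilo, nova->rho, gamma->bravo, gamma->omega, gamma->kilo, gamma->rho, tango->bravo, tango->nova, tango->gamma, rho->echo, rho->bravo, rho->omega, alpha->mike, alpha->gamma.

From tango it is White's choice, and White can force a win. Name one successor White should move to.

nova

A0 = {echo, kilo}
A1: add {nova} — nova (White) has nova→kilo.
A2: add {tango} — tango (White) has tango→nova.
A3 = A2; e.g. sigma (White) has no edge into A2. Fixed point.
From tango, successor nova is in the attractor (rank 1); the other successors bravo, gamma are not.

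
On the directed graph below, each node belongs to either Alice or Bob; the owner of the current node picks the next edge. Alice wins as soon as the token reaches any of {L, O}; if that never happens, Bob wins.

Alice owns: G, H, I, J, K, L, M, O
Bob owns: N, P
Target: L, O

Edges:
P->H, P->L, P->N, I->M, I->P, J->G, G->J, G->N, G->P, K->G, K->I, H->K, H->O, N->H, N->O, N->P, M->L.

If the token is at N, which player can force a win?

A0 = {L, O}
A1: add {H, M} — H (Alice) has H→O; M (Alice) has M→L.
A2: add {I} — I (Alice) has I→M.
A3: add {K} — K (Alice) has K→I.
A4 = A3; e.g. G (Alice) has no edge into A3. Fixed point.
N never enters the attractor, so Bob can avoid the target forever.

Bob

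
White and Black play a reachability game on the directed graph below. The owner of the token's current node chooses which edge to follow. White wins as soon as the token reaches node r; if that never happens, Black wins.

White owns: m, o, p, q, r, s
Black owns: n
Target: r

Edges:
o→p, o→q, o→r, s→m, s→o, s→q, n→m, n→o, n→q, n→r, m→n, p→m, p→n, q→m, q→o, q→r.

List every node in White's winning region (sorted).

A0 = {r}
A1: add {o, q} — o (White) has o→r; q (White) has q→r.
A2: add {s} — s (White) has s→o.
A3 = A2; e.g. m (White) has no edge into A2. Fixed point.
White's winning region = {o, q, r, s}.

o, q, r, s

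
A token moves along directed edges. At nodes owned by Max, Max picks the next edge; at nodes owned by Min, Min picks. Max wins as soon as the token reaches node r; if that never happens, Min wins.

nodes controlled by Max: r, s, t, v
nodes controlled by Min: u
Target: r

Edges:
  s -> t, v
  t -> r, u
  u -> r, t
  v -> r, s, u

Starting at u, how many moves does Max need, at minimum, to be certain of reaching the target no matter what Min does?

2

A0 = {r}
A1: add {t, v} — t (Max) has t→r; v (Max) has v→r.
A2: add {s, u} — s (Max) has s→t; u (Min): all of {r, t} already in.
A2 = all vertices. Fixed point.
u enters the attractor at level 2, so Max can force the target in 2 moves from there.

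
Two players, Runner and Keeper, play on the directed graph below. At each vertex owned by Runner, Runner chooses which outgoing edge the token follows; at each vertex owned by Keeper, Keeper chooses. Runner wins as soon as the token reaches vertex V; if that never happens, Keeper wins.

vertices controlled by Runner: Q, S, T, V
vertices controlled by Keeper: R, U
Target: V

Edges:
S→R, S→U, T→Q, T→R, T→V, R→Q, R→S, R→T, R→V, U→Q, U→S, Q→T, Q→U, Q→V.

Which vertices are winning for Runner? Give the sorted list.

A0 = {V}
A1: add {Q, T} — Q (Runner) has Q→V; T (Runner) has T→V.
A2 = A1; e.g. R (Keeper) can still go to S. Fixed point.
Runner's winning region = {Q, T, V}.

Q, T, V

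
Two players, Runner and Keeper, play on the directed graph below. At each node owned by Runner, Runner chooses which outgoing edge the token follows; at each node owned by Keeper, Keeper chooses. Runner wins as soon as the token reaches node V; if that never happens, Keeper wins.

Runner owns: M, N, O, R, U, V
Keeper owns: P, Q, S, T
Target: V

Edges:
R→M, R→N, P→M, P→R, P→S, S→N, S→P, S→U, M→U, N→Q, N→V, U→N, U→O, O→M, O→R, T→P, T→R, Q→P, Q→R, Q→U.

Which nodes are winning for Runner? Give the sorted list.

M, N, O, R, U, V

A0 = {V}
A1: add {N} — N (Runner) has N→V.
A2: add {R, U} — R (Runner) has R→N; U (Runner) has U→N.
A3: add {M, O} — M (Runner) has M→U; O (Runner) has O→R.
A4 = A3; e.g. P (Keeper) can still go to S. Fixed point.
Runner's winning region = {M, N, O, R, U, V}.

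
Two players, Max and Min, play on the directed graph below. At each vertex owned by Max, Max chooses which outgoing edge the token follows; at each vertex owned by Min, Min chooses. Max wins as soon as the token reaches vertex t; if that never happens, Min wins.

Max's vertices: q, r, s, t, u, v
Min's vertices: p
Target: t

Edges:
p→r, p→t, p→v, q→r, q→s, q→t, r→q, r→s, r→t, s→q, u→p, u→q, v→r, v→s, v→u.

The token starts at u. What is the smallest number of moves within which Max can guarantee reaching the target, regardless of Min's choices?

A0 = {t}
A1: add {q, r} — q (Max) has q→t; r (Max) has r→t.
A2: add {s, u, v} — s (Max) has s→q; u (Max) has u→q; v (Max) has v→r.
u enters the attractor at level 2, so Max can force the target in 2 moves from there.

2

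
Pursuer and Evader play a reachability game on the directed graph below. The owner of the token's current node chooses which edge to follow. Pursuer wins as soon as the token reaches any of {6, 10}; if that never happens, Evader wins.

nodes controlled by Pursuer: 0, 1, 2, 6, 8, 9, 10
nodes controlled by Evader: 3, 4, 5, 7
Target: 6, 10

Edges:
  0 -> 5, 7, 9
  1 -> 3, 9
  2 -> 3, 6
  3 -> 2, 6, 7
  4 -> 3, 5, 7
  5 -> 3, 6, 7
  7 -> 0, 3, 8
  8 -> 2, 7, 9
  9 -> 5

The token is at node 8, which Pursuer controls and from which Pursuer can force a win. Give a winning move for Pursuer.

A0 = {6, 10}
A1: add {2} — 2 (Pursuer) has 2→6.
A2: add {8} — 8 (Pursuer) has 8→2.
A3 = A2; e.g. 0 (Pursuer) has no edge into A2. Fixed point.
From 8, successor 2 is in the attractor (rank 1); the other successors 7, 9 are not.

2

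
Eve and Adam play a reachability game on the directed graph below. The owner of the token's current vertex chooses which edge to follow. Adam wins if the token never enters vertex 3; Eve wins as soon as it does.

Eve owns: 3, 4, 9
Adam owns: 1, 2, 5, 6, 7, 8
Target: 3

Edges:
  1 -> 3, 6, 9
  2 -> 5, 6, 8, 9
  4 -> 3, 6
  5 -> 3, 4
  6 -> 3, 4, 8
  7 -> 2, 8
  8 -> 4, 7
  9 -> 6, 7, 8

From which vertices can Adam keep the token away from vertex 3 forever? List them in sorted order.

1, 2, 6, 7, 8, 9

A0 = {3}
A1: add {4} — 4 (Eve) has 4→3.
A2: add {5} — 5 (Adam): all of {3, 4} already in.
A3 = A2; e.g. 1 (Adam) can still go to 6. Fixed point.
Eve's attractor = {3, 4, 5}; Adam avoids the target exactly from the complement.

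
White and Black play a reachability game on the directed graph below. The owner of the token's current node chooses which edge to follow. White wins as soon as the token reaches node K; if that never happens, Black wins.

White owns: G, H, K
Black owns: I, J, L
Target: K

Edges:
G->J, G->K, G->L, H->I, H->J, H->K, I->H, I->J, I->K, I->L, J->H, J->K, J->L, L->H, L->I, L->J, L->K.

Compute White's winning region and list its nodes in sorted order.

A0 = {K}
A1: add {G, H} — G (White) has G→K; H (White) has H→K.
A2 = A1; e.g. I (Black) can still go to J. Fixed point.
White's winning region = {G, H, K}.

G, H, K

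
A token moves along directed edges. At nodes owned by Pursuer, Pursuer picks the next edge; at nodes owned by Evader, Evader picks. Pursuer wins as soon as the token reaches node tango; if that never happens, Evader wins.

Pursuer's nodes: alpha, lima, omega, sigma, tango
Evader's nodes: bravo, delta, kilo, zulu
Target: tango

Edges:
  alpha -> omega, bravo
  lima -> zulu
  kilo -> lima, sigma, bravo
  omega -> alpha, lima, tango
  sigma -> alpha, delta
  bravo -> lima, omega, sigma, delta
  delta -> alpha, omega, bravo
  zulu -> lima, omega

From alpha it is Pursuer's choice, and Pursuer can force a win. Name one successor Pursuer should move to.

omega

A0 = {tango}
A1: add {omega} — omega (Pursuer) has omega→tango.
A2: add {alpha} — alpha (Pursuer) has alpha→omega.
A3: add {sigma} — sigma (Pursuer) has sigma→alpha.
A4 = A3; e.g. lima (Pursuer) has no edge into A3. Fixed point.
From alpha, successor omega is in the attractor (rank 1); the other successor bravo is not.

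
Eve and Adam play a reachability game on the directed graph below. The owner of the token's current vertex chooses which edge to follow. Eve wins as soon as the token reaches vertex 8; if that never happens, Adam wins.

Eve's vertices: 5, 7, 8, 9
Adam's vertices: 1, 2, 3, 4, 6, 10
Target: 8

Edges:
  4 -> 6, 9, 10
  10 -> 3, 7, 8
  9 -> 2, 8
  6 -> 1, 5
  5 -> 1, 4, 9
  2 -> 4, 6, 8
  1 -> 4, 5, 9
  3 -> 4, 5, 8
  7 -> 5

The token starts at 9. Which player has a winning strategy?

A0 = {8}
A1: add {9} — 9 (Eve) has 9→8.
9 ∈ A1, so Eve can force the target.

Eve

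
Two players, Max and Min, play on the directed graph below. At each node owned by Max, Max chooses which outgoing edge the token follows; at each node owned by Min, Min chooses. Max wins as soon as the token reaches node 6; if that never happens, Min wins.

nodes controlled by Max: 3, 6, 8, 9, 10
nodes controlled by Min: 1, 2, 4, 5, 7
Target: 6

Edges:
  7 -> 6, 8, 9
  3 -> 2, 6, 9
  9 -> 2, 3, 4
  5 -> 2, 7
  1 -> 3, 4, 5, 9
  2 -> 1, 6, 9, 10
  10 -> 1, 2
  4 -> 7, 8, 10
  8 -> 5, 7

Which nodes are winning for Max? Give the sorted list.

A0 = {6}
A1: add {3} — 3 (Max) has 3→6.
A2: add {9} — 9 (Max) has 9→3.
A3 = A2; e.g. 1 (Min) can still go to 4. Fixed point.
Max's winning region = {3, 6, 9}.

3, 6, 9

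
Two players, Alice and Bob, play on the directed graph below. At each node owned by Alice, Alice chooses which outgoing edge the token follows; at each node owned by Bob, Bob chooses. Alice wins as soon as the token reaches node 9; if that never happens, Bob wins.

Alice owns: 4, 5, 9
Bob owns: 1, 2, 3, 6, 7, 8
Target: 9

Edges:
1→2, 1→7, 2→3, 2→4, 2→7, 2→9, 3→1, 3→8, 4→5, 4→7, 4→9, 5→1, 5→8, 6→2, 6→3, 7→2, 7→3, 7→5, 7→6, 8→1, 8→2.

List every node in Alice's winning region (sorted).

4, 9

A0 = {9}
A1: add {4} — 4 (Alice) has 4→9.
A2 = A1; e.g. 1 (Bob) can still go to 2. Fixed point.
Alice's winning region = {4, 9}.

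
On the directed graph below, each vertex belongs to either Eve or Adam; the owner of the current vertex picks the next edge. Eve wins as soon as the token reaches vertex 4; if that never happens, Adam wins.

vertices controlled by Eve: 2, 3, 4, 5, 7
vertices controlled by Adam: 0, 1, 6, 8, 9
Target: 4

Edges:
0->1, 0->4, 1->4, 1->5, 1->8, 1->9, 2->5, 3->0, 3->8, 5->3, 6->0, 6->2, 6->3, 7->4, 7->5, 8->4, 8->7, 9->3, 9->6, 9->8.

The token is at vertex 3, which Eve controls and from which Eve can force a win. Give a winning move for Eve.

8

A0 = {4}
A1: add {7} — 7 (Eve) has 7→4.
A2: add {8} — 8 (Adam): all of {4, 7} already in.
A3: add {3} — 3 (Eve) has 3→8.
A4: add {5} — 5 (Eve) has 5→3.
A5: add {2} — 2 (Eve) has 2→5.
A6 = A5; e.g. 0 (Adam) can still go to 1. Fixed point.
From 3, successor 8 is in the attractor (rank 2); the other successor 0 is not.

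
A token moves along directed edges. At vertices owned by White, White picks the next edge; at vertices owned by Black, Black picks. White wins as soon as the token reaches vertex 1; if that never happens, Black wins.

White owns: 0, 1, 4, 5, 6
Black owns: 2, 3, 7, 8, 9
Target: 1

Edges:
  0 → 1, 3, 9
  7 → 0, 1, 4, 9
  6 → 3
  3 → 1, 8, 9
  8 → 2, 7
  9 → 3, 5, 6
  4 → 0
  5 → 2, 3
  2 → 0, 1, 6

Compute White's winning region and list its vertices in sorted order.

A0 = {1}
A1: add {0} — 0 (White) has 0→1.
A2: add {4} — 4 (White) has 4→0.
A3 = A2; e.g. 2 (Black) can still go to 6. Fixed point.
White's winning region = {0, 1, 4}.

0, 1, 4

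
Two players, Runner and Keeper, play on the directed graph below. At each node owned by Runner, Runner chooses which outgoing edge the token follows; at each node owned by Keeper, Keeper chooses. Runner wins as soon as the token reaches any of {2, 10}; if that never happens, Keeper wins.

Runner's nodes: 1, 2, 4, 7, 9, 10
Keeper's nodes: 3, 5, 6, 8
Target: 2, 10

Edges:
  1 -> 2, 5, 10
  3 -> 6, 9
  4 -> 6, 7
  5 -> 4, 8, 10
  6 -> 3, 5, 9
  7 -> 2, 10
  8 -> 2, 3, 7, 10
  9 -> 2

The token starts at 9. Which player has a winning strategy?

A0 = {2, 10}
A1: add {1, 7, 9} — 1 (Runner) has 1→2; 7 (Runner) has 7→2; 9 (Runner) has 9→2.
9 ∈ A1, so Runner can force the target.

Runner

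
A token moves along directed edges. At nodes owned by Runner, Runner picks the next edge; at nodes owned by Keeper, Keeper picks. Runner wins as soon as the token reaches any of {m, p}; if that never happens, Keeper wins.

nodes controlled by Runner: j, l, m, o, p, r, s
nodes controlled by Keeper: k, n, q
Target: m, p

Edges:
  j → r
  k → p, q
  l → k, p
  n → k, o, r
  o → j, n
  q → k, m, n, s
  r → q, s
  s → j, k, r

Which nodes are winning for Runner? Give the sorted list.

l, m, p

A0 = {m, p}
A1: add {l} — l (Runner) has l→p.
A2 = A1; e.g. j (Runner) has no edge into A1. Fixed point.
Runner's winning region = {l, m, p}.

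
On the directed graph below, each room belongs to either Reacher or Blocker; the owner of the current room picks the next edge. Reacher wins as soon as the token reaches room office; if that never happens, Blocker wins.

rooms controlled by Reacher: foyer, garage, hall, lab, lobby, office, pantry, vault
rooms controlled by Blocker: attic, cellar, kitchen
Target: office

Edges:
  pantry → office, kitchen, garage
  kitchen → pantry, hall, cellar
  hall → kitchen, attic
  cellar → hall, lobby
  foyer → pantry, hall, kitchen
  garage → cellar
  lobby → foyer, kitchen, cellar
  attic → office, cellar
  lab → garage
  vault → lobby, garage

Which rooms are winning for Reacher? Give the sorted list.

A0 = {office}
A1: add {pantry} — pantry (Reacher) has pantry→office.
A2: add {foyer} — foyer (Reacher) has foyer→pantry.
A3: add {lobby} — lobby (Reacher) has lobby→foyer.
A4: add {vault} — vault (Reacher) has vault→lobby.
A5 = A4; e.g. hall (Reacher) has no edge into A4. Fixed point.
Reacher's winning region = {foyer, lobby, office, pantry, vault}.

foyer, lobby, office, pantry, vault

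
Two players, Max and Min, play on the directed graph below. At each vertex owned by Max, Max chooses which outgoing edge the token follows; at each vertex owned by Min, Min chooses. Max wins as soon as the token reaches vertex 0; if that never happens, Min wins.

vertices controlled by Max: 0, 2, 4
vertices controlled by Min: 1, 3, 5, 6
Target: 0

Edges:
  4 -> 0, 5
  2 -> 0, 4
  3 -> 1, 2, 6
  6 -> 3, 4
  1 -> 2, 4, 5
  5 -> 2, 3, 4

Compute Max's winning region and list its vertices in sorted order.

0, 2, 4

A0 = {0}
A1: add {2, 4} — 2 (Max) has 2→0; 4 (Max) has 4→0.
A2 = A1; e.g. 1 (Min) can still go to 5. Fixed point.
Max's winning region = {0, 2, 4}.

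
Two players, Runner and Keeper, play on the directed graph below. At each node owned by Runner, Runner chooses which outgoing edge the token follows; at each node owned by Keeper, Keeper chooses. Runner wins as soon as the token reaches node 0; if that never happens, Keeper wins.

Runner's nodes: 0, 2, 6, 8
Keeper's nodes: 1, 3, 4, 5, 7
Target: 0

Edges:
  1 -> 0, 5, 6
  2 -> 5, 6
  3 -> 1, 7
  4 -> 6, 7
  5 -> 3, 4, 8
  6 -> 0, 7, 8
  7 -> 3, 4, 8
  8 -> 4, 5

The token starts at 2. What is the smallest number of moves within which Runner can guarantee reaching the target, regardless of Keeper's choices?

2

A0 = {0}
A1: add {6} — 6 (Runner) has 6→0.
A2: add {2} — 2 (Runner) has 2→6.
A3 = A2; e.g. 1 (Keeper) can still go to 5. Fixed point.
2 enters the attractor at level 2, so Runner can force the target in 2 moves from there.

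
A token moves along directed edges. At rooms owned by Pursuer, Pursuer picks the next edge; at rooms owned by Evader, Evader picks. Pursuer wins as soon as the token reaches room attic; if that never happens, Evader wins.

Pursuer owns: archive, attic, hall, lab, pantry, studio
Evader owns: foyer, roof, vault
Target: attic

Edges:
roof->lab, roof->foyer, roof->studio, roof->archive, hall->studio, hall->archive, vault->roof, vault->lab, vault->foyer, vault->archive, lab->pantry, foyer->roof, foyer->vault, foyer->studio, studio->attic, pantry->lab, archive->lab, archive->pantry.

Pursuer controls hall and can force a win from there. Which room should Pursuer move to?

studio

A0 = {attic}
A1: add {studio} — studio (Pursuer) has studio→attic.
A2: add {hall} — hall (Pursuer) has hall→studio.
A3 = A2; e.g. roof (Evader) can still go to lab. Fixed point.
From hall, successor studio is in the attractor (rank 1); the other successor archive is not.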